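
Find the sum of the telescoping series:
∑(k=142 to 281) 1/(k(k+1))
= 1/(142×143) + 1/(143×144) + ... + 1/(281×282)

Partial fractions: 1/(k(k+1)) = 1/k - 1/(k+1)
The series telescopes:
= (1/142 - 1/143) + (1/143 - 1/144) + ... + (1/281 - 1/282)
= 1/142 - 1/282
= 35/10011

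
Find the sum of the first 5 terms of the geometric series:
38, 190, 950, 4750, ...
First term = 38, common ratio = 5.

Sₙ = a(1 - rⁿ) / (1 - r)
S_5 = 38(1 - 5^5) / (1 - 5)
S_5 = 38(1 - 3125) / (-4)
S_5 = 29678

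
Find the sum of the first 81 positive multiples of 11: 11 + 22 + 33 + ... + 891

Factor out 11: = 11(1 + 2 + ... + 81) = 11 × n(n+1)/2
= 11 × 81×82/2
= 11 × 3321
= 36531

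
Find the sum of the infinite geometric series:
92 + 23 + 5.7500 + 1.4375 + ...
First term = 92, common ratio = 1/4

For |r| < 1, S = a / (1 - r)
S = 92 / (1 - (1/4))
S = 92 / (3/4)
S = 368/3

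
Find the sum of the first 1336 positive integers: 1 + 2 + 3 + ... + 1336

Formula: ∑k = n(n+1)/2
= 1336×1337/2
= 1786232/2
= 893116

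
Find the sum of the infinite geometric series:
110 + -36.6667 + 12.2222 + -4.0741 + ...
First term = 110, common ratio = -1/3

For |r| < 1, S = a / (1 - r)
S = 110 / (1 - (-1/3))
S = 110 / (4/3)
S = 165/2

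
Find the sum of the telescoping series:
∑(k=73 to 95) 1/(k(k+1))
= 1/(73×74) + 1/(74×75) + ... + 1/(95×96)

Partial fractions: 1/(k(k+1)) = 1/k - 1/(k+1)
The series telescopes:
= (1/73 - 1/74) + (1/74 - 1/75) + ... + (1/95 - 1/96)
= 1/73 - 1/96
= 23/7008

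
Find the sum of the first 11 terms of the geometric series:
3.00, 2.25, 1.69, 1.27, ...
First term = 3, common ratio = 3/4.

Sₙ = a(1 - rⁿ) / (1 - r)
S_11 = 3(1 - (3/4)^11) / (1 - (3/4))
S_11 = 3(1 - (177147/4194304)) / (1/4)
S_11 = 12051471/1048576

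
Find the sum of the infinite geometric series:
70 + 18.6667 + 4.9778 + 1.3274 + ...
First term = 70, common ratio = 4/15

For |r| < 1, S = a / (1 - r)
S = 70 / (1 - (4/15))
S = 70 / (11/15)
S = 1050/11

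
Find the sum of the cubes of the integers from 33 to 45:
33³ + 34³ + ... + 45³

Use ∑_{k=1}^{n} k³ = [n(n+1)/2]², then subtract the first 32 terms.
∑_{k=1}^{45} k³ = [45×46/2]² = 1035² = 1071225
∑_{k=1}^{32} k³ = [32×33/2]² = 528² = 278784
∑_{k=33}^{45} k³ = 1071225 - 278784 = 792441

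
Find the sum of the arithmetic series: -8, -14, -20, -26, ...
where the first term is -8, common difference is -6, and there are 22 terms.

Sₙ = n/2 × (first + last)
Last term = a + (n-1)d = -8 + (22-1)×(-6) = -134
S_22 = 22/2 × (-8 + (-134))
S_22 = 22/2 × (-142) = -1562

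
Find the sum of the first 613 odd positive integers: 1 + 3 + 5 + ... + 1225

Sum of first n odd numbers = n²
= 613²
= 375769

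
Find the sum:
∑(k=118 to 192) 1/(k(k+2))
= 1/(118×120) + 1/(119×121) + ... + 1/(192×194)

Partial fractions: 1/(k(k+2)) = (1/2)[1/k - 1/(k+2)]
Telescoping leaves the first two and last two terms:
= (1/2)[1/118 + 1/119 - 1/193 - 1/194]
= 859875/262880282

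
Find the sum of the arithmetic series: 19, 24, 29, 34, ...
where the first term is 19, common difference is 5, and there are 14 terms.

Sₙ = n/2 × (first + last)
Last term = a + (n-1)d = 19 + (14-1)×5 = 84
S_14 = 14/2 × (19 + 84)
S_14 = 14/2 × 103 = 721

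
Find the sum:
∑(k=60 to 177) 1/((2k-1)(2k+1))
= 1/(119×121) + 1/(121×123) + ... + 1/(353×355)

Partial fractions: 1/((2k-1)(2k+1)) = (1/2)[1/(2k-1) - 1/(2k+1)]
The series telescopes:
= (1/2)[1/119 - 1/355]
= 118/42245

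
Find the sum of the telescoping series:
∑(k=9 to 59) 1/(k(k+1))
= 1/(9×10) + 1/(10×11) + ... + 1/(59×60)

Partial fractions: 1/(k(k+1)) = 1/k - 1/(k+1)
The series telescopes:
= (1/9 - 1/10) + (1/10 - 1/11) + ... + (1/59 - 1/60)
= 1/9 - 1/60
= 17/180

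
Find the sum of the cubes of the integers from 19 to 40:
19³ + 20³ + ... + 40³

Use ∑_{k=1}^{n} k³ = [n(n+1)/2]², then subtract the first 18 terms.
∑_{k=1}^{40} k³ = [40×41/2]² = 820² = 672400
∑_{k=1}^{18} k³ = [18×19/2]² = 171² = 29241
∑_{k=19}^{40} k³ = 672400 - 29241 = 643159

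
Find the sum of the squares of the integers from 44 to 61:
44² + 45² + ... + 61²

Use ∑_{k=1}^{n} k² = n(n+1)(2n+1)/6, then subtract the first 43 terms.
∑_{k=1}^{61} k² = 61×62×123/6 = 77531
∑_{k=1}^{43} k² = 43×44×87/6 = 27434
∑_{k=44}^{61} k² = 77531 - 27434 = 50097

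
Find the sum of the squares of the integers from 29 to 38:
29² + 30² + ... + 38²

Use ∑_{k=1}^{n} k² = n(n+1)(2n+1)/6, then subtract the first 28 terms.
∑_{k=1}^{38} k² = 38×39×77/6 = 19019
∑_{k=1}^{28} k² = 28×29×57/6 = 7714
∑_{k=29}^{38} k² = 19019 - 7714 = 11305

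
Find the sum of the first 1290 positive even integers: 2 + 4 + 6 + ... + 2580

Sum of first n even numbers = n(n+1)
= 1290×1291
= 1665390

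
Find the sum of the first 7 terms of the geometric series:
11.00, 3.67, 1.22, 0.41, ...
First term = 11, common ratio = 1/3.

Sₙ = a(1 - rⁿ) / (1 - r)
S_7 = 11(1 - (1/3)^7) / (1 - (1/3))
S_7 = 11(1 - (1/2187)) / (2/3)
S_7 = 12023/729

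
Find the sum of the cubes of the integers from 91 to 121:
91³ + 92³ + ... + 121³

Use ∑_{k=1}^{n} k³ = [n(n+1)/2]², then subtract the first 90 terms.
∑_{k=1}^{121} k³ = [121×122/2]² = 7381² = 54479161
∑_{k=1}^{90} k³ = [90×91/2]² = 4095² = 16769025
∑_{k=91}^{121} k³ = 54479161 - 16769025 = 37710136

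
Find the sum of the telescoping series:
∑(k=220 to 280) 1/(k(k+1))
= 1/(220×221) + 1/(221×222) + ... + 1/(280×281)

Partial fractions: 1/(k(k+1)) = 1/k - 1/(k+1)
The series telescopes:
= (1/220 - 1/221) + (1/221 - 1/222) + ... + (1/280 - 1/281)
= 1/220 - 1/281
= 61/61820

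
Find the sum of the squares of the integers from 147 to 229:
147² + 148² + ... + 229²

Use ∑_{k=1}^{n} k² = n(n+1)(2n+1)/6, then subtract the first 146 terms.
∑_{k=1}^{229} k² = 229×230×459/6 = 4029255
∑_{k=1}^{146} k² = 146×147×293/6 = 1048061
∑_{k=147}^{229} k² = 4029255 - 1048061 = 2981194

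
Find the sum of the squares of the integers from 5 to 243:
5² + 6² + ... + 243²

Use ∑_{k=1}^{n} k² = n(n+1)(2n+1)/6, then subtract the first 4 terms.
∑_{k=1}^{243} k² = 243×244×487/6 = 4812534
∑_{k=1}^{4} k² = 4×5×9/6 = 30
∑_{k=5}^{243} k² = 4812534 - 30 = 4812504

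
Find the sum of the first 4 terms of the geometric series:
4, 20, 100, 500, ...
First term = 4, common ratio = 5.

Sₙ = a(1 - rⁿ) / (1 - r)
S_4 = 4(1 - 5^4) / (1 - 5)
S_4 = 4(1 - 625) / (-4)
S_4 = 624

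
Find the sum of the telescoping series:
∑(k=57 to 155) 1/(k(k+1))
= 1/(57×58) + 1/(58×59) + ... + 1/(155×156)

Partial fractions: 1/(k(k+1)) = 1/k - 1/(k+1)
The series telescopes:
= (1/57 - 1/58) + (1/58 - 1/59) + ... + (1/155 - 1/156)
= 1/57 - 1/156
= 11/988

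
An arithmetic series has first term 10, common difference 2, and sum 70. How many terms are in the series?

Using S = n/2 × [2a + (n-1)d]
70 = n/2 × [2(10) + (n-1)(2)]
70 = n/2 × [20 + 2n - 2]
140 = n × [18 + 2n]
2n² + (18)n - 140 = 0
Discriminant: Δ = (18)² - 4(2)(-140) = 324 + 1120 = 1444
√Δ = 38
n = [-(18) + √Δ] / (2·2) = (-18 + 38) / 4 = 20 / 4 = 5
(The negative root is discarded since n must be a positive integer.)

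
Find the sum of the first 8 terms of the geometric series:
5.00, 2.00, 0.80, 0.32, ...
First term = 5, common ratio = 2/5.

Sₙ = a(1 - rⁿ) / (1 - r)
S_8 = 5(1 - (2/5)^8) / (1 - (2/5))
S_8 = 5(1 - (256/390625)) / (3/5)
S_8 = 130123/15625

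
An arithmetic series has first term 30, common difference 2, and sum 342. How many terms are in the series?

Using S = n/2 × [2a + (n-1)d]
342 = n/2 × [2(30) + (n-1)(2)]
342 = n/2 × [60 + 2n - 2]
684 = n × [58 + 2n]
2n² + (58)n - 684 = 0
Discriminant: Δ = (58)² - 4(2)(-684) = 3364 + 5472 = 8836
√Δ = 94
n = [-(58) + √Δ] / (2·2) = (-58 + 94) / 4 = 36 / 4 = 9
(The negative root is discarded since n must be a positive integer.)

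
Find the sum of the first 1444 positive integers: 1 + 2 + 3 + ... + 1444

Formula: ∑k = n(n+1)/2
= 1444×1445/2
= 2086580/2
= 1043290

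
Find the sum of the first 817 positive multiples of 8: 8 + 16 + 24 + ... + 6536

Factor out 8: = 8(1 + 2 + ... + 817) = 8 × n(n+1)/2
= 8 × 817×818/2
= 8 × 334153
= 2673224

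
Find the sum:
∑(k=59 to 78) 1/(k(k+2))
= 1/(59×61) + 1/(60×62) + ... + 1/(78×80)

Partial fractions: 1/(k(k+2)) = (1/2)[1/k - 1/(k+2)]
Telescoping leaves the first two and last two terms:
= (1/2)[1/59 + 1/60 - 1/79 - 1/80]
= 9461/2237280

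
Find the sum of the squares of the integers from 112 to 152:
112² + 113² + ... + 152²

Use ∑_{k=1}^{n} k² = n(n+1)(2n+1)/6, then subtract the first 111 terms.
∑_{k=1}^{152} k² = 152×153×305/6 = 1182180
∑_{k=1}^{111} k² = 111×112×223/6 = 462056
∑_{k=112}^{152} k² = 1182180 - 462056 = 720124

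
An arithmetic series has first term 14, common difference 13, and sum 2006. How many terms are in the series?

Using S = n/2 × [2a + (n-1)d]
2006 = n/2 × [2(14) + (n-1)(13)]
2006 = n/2 × [28 + 13n - 13]
4012 = n × [15 + 13n]
13n² + (15)n - 4012 = 0
Discriminant: Δ = (15)² - 4(13)(-4012) = 225 + 208624 = 208849
√Δ = 457
n = [-(15) + √Δ] / (2·13) = (-15 + 457) / 26 = 442 / 26 = 17
(The negative root is discarded since n must be a positive integer.)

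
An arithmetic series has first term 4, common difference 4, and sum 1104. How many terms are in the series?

Using S = n/2 × [2a + (n-1)d]
1104 = n/2 × [2(4) + (n-1)(4)]
1104 = n/2 × [8 + 4n - 4]
2208 = n × [4 + 4n]
4n² + (4)n - 2208 = 0
Discriminant: Δ = (4)² - 4(4)(-2208) = 16 + 35328 = 35344
√Δ = 188
n = [-(4) + √Δ] / (2·4) = (-4 + 188) / 8 = 184 / 8 = 23
(The negative root is discarded since n must be a positive integer.)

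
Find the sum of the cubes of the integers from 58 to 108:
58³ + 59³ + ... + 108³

Use ∑_{k=1}^{n} k³ = [n(n+1)/2]², then subtract the first 57 terms.
∑_{k=1}^{108} k³ = [108×109/2]² = 5886² = 34644996
∑_{k=1}^{57} k³ = [57×58/2]² = 1653² = 2732409
∑_{k=58}^{108} k³ = 34644996 - 2732409 = 31912587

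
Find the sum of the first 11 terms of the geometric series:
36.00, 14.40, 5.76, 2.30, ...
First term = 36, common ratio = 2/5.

Sₙ = a(1 - rⁿ) / (1 - r)
S_11 = 36(1 - (2/5)^11) / (1 - (2/5))
S_11 = 36(1 - (2048/48828125)) / (3/5)
S_11 = 585912924/9765625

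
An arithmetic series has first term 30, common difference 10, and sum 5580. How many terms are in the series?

Using S = n/2 × [2a + (n-1)d]
5580 = n/2 × [2(30) + (n-1)(10)]
5580 = n/2 × [60 + 10n - 10]
11160 = n × [50 + 10n]
10n² + (50)n - 11160 = 0
Discriminant: Δ = (50)² - 4(10)(-11160) = 2500 + 446400 = 448900
√Δ = 670
n = [-(50) + √Δ] / (2·10) = (-50 + 670) / 20 = 620 / 20 = 31
(The negative root is discarded since n must be a positive integer.)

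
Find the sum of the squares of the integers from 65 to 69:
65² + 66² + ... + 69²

Use ∑_{k=1}^{n} k² = n(n+1)(2n+1)/6, then subtract the first 64 terms.
∑_{k=1}^{69} k² = 69×70×139/6 = 111895
∑_{k=1}^{64} k² = 64×65×129/6 = 89440
∑_{k=65}^{69} k² = 111895 - 89440 = 22455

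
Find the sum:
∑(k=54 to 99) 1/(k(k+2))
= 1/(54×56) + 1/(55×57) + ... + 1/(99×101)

Partial fractions: 1/(k(k+2)) = (1/2)[1/k - 1/(k+2)]
Telescoping leaves the first two and last two terms:
= (1/2)[1/54 + 1/55 - 1/100 - 1/101]
= 50393/5999400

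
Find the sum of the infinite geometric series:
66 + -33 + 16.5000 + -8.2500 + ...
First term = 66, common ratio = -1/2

For |r| < 1, S = a / (1 - r)
S = 66 / (1 - (-1/2))
S = 66 / (3/2)
S = 44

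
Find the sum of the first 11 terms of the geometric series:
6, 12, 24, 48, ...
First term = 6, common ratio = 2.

Sₙ = a(1 - rⁿ) / (1 - r)
S_11 = 6(1 - 2^11) / (1 - 2)
S_11 = 6(1 - 2048) / (-1)
S_11 = 12282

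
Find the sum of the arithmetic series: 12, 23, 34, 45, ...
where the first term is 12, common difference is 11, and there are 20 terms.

Sₙ = n/2 × (first + last)
Last term = a + (n-1)d = 12 + (20-1)×11 = 221
S_20 = 20/2 × (12 + 221)
S_20 = 20/2 × 233 = 2330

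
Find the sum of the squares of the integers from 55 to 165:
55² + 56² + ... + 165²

Use ∑_{k=1}^{n} k² = n(n+1)(2n+1)/6, then subtract the first 54 terms.
∑_{k=1}^{165} k² = 165×166×331/6 = 1511015
∑_{k=1}^{54} k² = 54×55×109/6 = 53955
∑_{k=55}^{165} k² = 1511015 - 53955 = 1457060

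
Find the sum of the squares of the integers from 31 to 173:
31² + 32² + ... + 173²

Use ∑_{k=1}^{n} k² = n(n+1)(2n+1)/6, then subtract the first 30 terms.
∑_{k=1}^{173} k² = 173×174×347/6 = 1740899
∑_{k=1}^{30} k² = 30×31×61/6 = 9455
∑_{k=31}^{173} k² = 1740899 - 9455 = 1731444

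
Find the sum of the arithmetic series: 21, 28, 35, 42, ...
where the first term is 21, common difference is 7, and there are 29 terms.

Sₙ = n/2 × (first + last)
Last term = a + (n-1)d = 21 + (29-1)×7 = 217
S_29 = 29/2 × (21 + 217)
S_29 = 29/2 × 238 = 3451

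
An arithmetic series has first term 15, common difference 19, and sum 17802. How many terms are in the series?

Using S = n/2 × [2a + (n-1)d]
17802 = n/2 × [2(15) + (n-1)(19)]
17802 = n/2 × [30 + 19n - 19]
35604 = n × [11 + 19n]
19n² + (11)n - 35604 = 0
Discriminant: Δ = (11)² - 4(19)(-35604) = 121 + 2705904 = 2706025
√Δ = 1645
n = [-(11) + √Δ] / (2·19) = (-11 + 1645) / 38 = 1634 / 38 = 43
(The negative root is discarded since n must be a positive integer.)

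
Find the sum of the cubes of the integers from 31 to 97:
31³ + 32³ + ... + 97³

Use ∑_{k=1}^{n} k³ = [n(n+1)/2]², then subtract the first 30 terms.
∑_{k=1}^{97} k³ = [97×98/2]² = 4753² = 22591009
∑_{k=1}^{30} k³ = [30×31/2]² = 465² = 216225
∑_{k=31}^{97} k³ = 22591009 - 216225 = 22374784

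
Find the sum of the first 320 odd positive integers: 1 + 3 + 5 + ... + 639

Sum of first n odd numbers = n²
= 320²
= 102400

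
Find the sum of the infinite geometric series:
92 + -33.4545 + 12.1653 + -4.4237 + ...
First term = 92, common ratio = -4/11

For |r| < 1, S = a / (1 - r)
S = 92 / (1 - (-4/11))
S = 92 / (15/11)
S = 1012/15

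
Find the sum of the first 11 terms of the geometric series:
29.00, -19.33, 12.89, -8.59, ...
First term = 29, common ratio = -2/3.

Sₙ = a(1 - rⁿ) / (1 - r)
S_11 = 29(1 - (-2/3)^11) / (1 - (-2/3))
S_11 = 29(1 - (-2048/177147)) / (5/3)
S_11 = 1039331/59049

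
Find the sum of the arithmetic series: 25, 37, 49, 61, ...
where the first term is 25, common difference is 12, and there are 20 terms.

Sₙ = n/2 × (first + last)
Last term = a + (n-1)d = 25 + (20-1)×12 = 253
S_20 = 20/2 × (25 + 253)
S_20 = 20/2 × 278 = 2780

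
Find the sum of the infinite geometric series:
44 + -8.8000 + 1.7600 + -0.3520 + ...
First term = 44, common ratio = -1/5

For |r| < 1, S = a / (1 - r)
S = 44 / (1 - (-1/5))
S = 44 / (6/5)
S = 110/3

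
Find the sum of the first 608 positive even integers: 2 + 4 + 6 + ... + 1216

Sum of first n even numbers = n(n+1)
= 608×609
= 370272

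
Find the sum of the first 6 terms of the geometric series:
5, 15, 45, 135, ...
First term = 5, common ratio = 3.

Sₙ = a(1 - rⁿ) / (1 - r)
S_6 = 5(1 - 3^6) / (1 - 3)
S_6 = 5(1 - 729) / (-2)
S_6 = 1820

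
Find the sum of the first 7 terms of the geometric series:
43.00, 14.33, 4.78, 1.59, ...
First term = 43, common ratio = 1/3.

Sₙ = a(1 - rⁿ) / (1 - r)
S_7 = 43(1 - (1/3)^7) / (1 - (1/3))
S_7 = 43(1 - (1/2187)) / (2/3)
S_7 = 46999/729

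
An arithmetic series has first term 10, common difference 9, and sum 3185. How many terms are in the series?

Using S = n/2 × [2a + (n-1)d]
3185 = n/2 × [2(10) + (n-1)(9)]
3185 = n/2 × [20 + 9n - 9]
6370 = n × [11 + 9n]
9n² + (11)n - 6370 = 0
Discriminant: Δ = (11)² - 4(9)(-6370) = 121 + 229320 = 229441
√Δ = 479
n = [-(11) + √Δ] / (2·9) = (-11 + 479) / 18 = 468 / 18 = 26
(The negative root is discarded since n must be a positive integer.)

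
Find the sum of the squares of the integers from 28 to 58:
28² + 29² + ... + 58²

Use ∑_{k=1}^{n} k² = n(n+1)(2n+1)/6, then subtract the first 27 terms.
∑_{k=1}^{58} k² = 58×59×117/6 = 66729
∑_{k=1}^{27} k² = 27×28×55/6 = 6930
∑_{k=28}^{58} k² = 66729 - 6930 = 59799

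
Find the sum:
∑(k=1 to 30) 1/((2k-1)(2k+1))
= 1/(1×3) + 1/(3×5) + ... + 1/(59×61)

Partial fractions: 1/((2k-1)(2k+1)) = (1/2)[1/(2k-1) - 1/(2k+1)]
The series telescopes:
= (1/2)[1/1 - 1/61]
= 30/61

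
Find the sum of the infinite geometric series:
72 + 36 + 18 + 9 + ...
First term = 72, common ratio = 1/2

For |r| < 1, S = a / (1 - r)
S = 72 / (1 - (1/2))
S = 72 / (1/2)
S = 144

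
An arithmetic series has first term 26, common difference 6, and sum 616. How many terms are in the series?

Using S = n/2 × [2a + (n-1)d]
616 = n/2 × [2(26) + (n-1)(6)]
616 = n/2 × [52 + 6n - 6]
1232 = n × [46 + 6n]
6n² + (46)n - 1232 = 0
Discriminant: Δ = (46)² - 4(6)(-1232) = 2116 + 29568 = 31684
√Δ = 178
n = [-(46) + √Δ] / (2·6) = (-46 + 178) / 12 = 132 / 12 = 11
(The negative root is discarded since n must be a positive integer.)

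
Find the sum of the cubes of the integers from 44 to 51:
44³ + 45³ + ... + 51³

Use ∑_{k=1}^{n} k³ = [n(n+1)/2]², then subtract the first 43 terms.
∑_{k=1}^{51} k³ = [51×52/2]² = 1326² = 1758276
∑_{k=1}^{43} k³ = [43×44/2]² = 946² = 894916
∑_{k=44}^{51} k³ = 1758276 - 894916 = 863360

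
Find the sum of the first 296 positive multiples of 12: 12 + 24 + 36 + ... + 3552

Factor out 12: = 12(1 + 2 + ... + 296) = 12 × n(n+1)/2
= 12 × 296×297/2
= 12 × 43956
= 527472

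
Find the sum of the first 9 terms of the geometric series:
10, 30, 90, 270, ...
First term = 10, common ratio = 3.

Sₙ = a(1 - rⁿ) / (1 - r)
S_9 = 10(1 - 3^9) / (1 - 3)
S_9 = 10(1 - 19683) / (-2)
S_9 = 98410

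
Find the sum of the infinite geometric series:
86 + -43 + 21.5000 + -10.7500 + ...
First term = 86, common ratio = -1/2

For |r| < 1, S = a / (1 - r)
S = 86 / (1 - (-1/2))
S = 86 / (3/2)
S = 172/3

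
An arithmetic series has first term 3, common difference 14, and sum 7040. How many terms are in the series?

Using S = n/2 × [2a + (n-1)d]
7040 = n/2 × [2(3) + (n-1)(14)]
7040 = n/2 × [6 + 14n - 14]
14080 = n × [-8 + 14n]
14n² + (-8)n - 14080 = 0
Discriminant: Δ = (-8)² - 4(14)(-14080) = 64 + 788480 = 788544
√Δ = 888
n = [-(-8) + √Δ] / (2·14) = (8 + 888) / 28 = 896 / 28 = 32
(The negative root is discarded since n must be a positive integer.)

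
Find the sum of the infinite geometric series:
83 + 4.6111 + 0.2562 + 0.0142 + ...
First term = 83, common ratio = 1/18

For |r| < 1, S = a / (1 - r)
S = 83 / (1 - (1/18))
S = 83 / (17/18)
S = 1494/17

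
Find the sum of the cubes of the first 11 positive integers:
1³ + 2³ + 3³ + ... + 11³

Formula: ∑k³ = [n(n+1)/2]²
= [11×12/2]²
= 66²
= 4356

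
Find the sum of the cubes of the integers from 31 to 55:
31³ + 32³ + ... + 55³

Use ∑_{k=1}^{n} k³ = [n(n+1)/2]², then subtract the first 30 terms.
∑_{k=1}^{55} k³ = [55×56/2]² = 1540² = 2371600
∑_{k=1}^{30} k³ = [30×31/2]² = 465² = 216225
∑_{k=31}^{55} k³ = 2371600 - 216225 = 2155375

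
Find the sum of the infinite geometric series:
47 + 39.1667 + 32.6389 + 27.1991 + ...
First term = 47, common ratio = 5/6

For |r| < 1, S = a / (1 - r)
S = 47 / (1 - (5/6))
S = 47 / (1/6)
S = 282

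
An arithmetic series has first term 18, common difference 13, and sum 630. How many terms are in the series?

Using S = n/2 × [2a + (n-1)d]
630 = n/2 × [2(18) + (n-1)(13)]
630 = n/2 × [36 + 13n - 13]
1260 = n × [23 + 13n]
13n² + (23)n - 1260 = 0
Discriminant: Δ = (23)² - 4(13)(-1260) = 529 + 65520 = 66049
√Δ = 257
n = [-(23) + √Δ] / (2·13) = (-23 + 257) / 26 = 234 / 26 = 9
(The negative root is discarded since n must be a positive integer.)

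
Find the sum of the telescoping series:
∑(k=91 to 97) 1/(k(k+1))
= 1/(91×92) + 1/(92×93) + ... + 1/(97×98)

Partial fractions: 1/(k(k+1)) = 1/k - 1/(k+1)
The series telescopes:
= (1/91 - 1/92) + (1/92 - 1/93) + ... + (1/97 - 1/98)
= 1/91 - 1/98
= 1/1274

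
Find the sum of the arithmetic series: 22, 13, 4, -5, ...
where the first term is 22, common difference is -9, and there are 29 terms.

Sₙ = n/2 × (first + last)
Last term = a + (n-1)d = 22 + (29-1)×(-9) = -230
S_29 = 29/2 × (22 + (-230))
S_29 = 29/2 × (-208) = -3016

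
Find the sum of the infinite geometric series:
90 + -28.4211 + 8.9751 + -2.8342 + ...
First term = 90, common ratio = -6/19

For |r| < 1, S = a / (1 - r)
S = 90 / (1 - (-6/19))
S = 90 / (25/19)
S = 342/5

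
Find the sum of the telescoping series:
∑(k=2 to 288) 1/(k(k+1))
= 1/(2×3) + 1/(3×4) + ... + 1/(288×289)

Partial fractions: 1/(k(k+1)) = 1/k - 1/(k+1)
The series telescopes:
= (1/2 - 1/3) + (1/3 - 1/4) + ... + (1/288 - 1/289)
= 1/2 - 1/289
= 287/578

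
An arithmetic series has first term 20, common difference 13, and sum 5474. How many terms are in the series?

Using S = n/2 × [2a + (n-1)d]
5474 = n/2 × [2(20) + (n-1)(13)]
5474 = n/2 × [40 + 13n - 13]
10948 = n × [27 + 13n]
13n² + (27)n - 10948 = 0
Discriminant: Δ = (27)² - 4(13)(-10948) = 729 + 569296 = 570025
√Δ = 755
n = [-(27) + √Δ] / (2·13) = (-27 + 755) / 26 = 728 / 26 = 28
(The negative root is discarded since n must be a positive integer.)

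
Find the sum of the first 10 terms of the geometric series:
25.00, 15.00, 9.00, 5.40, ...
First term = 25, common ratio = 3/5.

Sₙ = a(1 - rⁿ) / (1 - r)
S_10 = 25(1 - (3/5)^10) / (1 - (3/5))
S_10 = 25(1 - (59049/9765625)) / (2/5)
S_10 = 4853288/78125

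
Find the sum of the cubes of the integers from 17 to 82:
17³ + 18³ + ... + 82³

Use ∑_{k=1}^{n} k³ = [n(n+1)/2]², then subtract the first 16 terms.
∑_{k=1}^{82} k³ = [82×83/2]² = 3403² = 11580409
∑_{k=1}^{16} k³ = [16×17/2]² = 136² = 18496
∑_{k=17}^{82} k³ = 11580409 - 18496 = 11561913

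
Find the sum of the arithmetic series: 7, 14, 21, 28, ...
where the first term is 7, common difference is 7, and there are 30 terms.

Sₙ = n/2 × (first + last)
Last term = a + (n-1)d = 7 + (30-1)×7 = 210
S_30 = 30/2 × (7 + 210)
S_30 = 30/2 × 217 = 3255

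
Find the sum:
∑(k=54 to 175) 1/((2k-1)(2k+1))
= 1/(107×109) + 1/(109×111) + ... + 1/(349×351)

Partial fractions: 1/((2k-1)(2k+1)) = (1/2)[1/(2k-1) - 1/(2k+1)]
The series telescopes:
= (1/2)[1/107 - 1/351]
= 122/37557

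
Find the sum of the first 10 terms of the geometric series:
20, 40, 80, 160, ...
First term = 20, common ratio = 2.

Sₙ = a(1 - rⁿ) / (1 - r)
S_10 = 20(1 - 2^10) / (1 - 2)
S_10 = 20(1 - 1024) / (-1)
S_10 = 20460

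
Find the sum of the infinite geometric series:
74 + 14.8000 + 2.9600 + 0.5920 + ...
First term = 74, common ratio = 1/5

For |r| < 1, S = a / (1 - r)
S = 74 / (1 - (1/5))
S = 74 / (4/5)
S = 185/2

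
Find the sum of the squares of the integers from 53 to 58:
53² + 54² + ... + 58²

Use ∑_{k=1}^{n} k² = n(n+1)(2n+1)/6, then subtract the first 52 terms.
∑_{k=1}^{58} k² = 58×59×117/6 = 66729
∑_{k=1}^{52} k² = 52×53×105/6 = 48230
∑_{k=53}^{58} k² = 66729 - 48230 = 18499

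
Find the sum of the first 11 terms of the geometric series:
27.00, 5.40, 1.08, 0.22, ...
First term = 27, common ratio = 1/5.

Sₙ = a(1 - rⁿ) / (1 - r)
S_11 = 27(1 - (1/5)^11) / (1 - (1/5))
S_11 = 27(1 - (1/48828125)) / (4/5)
S_11 = 329589837/9765625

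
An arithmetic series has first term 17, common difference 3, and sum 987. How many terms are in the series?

Using S = n/2 × [2a + (n-1)d]
987 = n/2 × [2(17) + (n-1)(3)]
987 = n/2 × [34 + 3n - 3]
1974 = n × [31 + 3n]
3n² + (31)n - 1974 = 0
Discriminant: Δ = (31)² - 4(3)(-1974) = 961 + 23688 = 24649
√Δ = 157
n = [-(31) + √Δ] / (2·3) = (-31 + 157) / 6 = 126 / 6 = 21
(The negative root is discarded since n must be a positive integer.)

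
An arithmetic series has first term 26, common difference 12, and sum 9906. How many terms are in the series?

Using S = n/2 × [2a + (n-1)d]
9906 = n/2 × [2(26) + (n-1)(12)]
9906 = n/2 × [52 + 12n - 12]
19812 = n × [40 + 12n]
12n² + (40)n - 19812 = 0
Discriminant: Δ = (40)² - 4(12)(-19812) = 1600 + 950976 = 952576
√Δ = 976
n = [-(40) + √Δ] / (2·12) = (-40 + 976) / 24 = 936 / 24 = 39
(The negative root is discarded since n must be a positive integer.)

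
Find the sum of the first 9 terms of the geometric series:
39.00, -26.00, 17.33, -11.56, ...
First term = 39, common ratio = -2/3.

Sₙ = a(1 - rⁿ) / (1 - r)
S_9 = 39(1 - (-2/3)^9) / (1 - (-2/3))
S_9 = 39(1 - (-512/19683)) / (5/3)
S_9 = 52507/2187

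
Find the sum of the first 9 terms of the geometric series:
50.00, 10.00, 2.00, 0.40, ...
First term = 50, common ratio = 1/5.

Sₙ = a(1 - rⁿ) / (1 - r)
S_9 = 50(1 - (1/5)^9) / (1 - (1/5))
S_9 = 50(1 - (1/1953125)) / (4/5)
S_9 = 976562/15625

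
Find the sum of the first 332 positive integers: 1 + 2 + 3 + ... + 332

Formula: ∑k = n(n+1)/2
= 332×333/2
= 110556/2
= 55278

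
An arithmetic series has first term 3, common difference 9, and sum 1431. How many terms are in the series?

Using S = n/2 × [2a + (n-1)d]
1431 = n/2 × [2(3) + (n-1)(9)]
1431 = n/2 × [6 + 9n - 9]
2862 = n × [-3 + 9n]
9n² + (-3)n - 2862 = 0
Discriminant: Δ = (-3)² - 4(9)(-2862) = 9 + 103032 = 103041
√Δ = 321
n = [-(-3) + √Δ] / (2·9) = (3 + 321) / 18 = 324 / 18 = 18
(The negative root is discarded since n must be a positive integer.)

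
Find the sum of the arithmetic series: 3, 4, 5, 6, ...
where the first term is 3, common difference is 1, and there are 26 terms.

Sₙ = n/2 × (first + last)
Last term = a + (n-1)d = 3 + (26-1)×1 = 28
S_26 = 26/2 × (3 + 28)
S_26 = 26/2 × 31 = 403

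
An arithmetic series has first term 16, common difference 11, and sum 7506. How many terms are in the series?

Using S = n/2 × [2a + (n-1)d]
7506 = n/2 × [2(16) + (n-1)(11)]
7506 = n/2 × [32 + 11n - 11]
15012 = n × [21 + 11n]
11n² + (21)n - 15012 = 0
Discriminant: Δ = (21)² - 4(11)(-15012) = 441 + 660528 = 660969
√Δ = 813
n = [-(21) + √Δ] / (2·11) = (-21 + 813) / 22 = 792 / 22 = 36
(The negative root is discarded since n must be a positive integer.)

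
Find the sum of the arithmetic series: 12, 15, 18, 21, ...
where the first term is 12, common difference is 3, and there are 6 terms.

Sₙ = n/2 × (first + last)
Last term = a + (n-1)d = 12 + (6-1)×3 = 27
S_6 = 6/2 × (12 + 27)
S_6 = 6/2 × 39 = 117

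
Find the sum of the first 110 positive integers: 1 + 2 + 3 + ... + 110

Formula: ∑k = n(n+1)/2
= 110×111/2
= 12210/2
= 6105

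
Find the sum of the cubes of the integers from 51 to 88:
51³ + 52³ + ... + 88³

Use ∑_{k=1}^{n} k³ = [n(n+1)/2]², then subtract the first 50 terms.
∑_{k=1}^{88} k³ = [88×89/2]² = 3916² = 15335056
∑_{k=1}^{50} k³ = [50×51/2]² = 1275² = 1625625
∑_{k=51}^{88} k³ = 15335056 - 1625625 = 13709431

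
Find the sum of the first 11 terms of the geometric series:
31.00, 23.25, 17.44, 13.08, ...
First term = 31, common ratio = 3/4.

Sₙ = a(1 - rⁿ) / (1 - r)
S_11 = 31(1 - (3/4)^11) / (1 - (3/4))
S_11 = 31(1 - (177147/4194304)) / (1/4)
S_11 = 124531867/1048576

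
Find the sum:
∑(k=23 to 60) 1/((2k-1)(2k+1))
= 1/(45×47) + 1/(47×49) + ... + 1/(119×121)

Partial fractions: 1/((2k-1)(2k+1)) = (1/2)[1/(2k-1) - 1/(2k+1)]
The series telescopes:
= (1/2)[1/45 - 1/121]
= 38/5445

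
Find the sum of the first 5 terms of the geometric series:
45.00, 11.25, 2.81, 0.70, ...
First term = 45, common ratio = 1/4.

Sₙ = a(1 - rⁿ) / (1 - r)
S_5 = 45(1 - (1/4)^5) / (1 - (1/4))
S_5 = 45(1 - (1/1024)) / (3/4)
S_5 = 15345/256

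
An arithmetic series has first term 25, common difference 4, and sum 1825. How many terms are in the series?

Using S = n/2 × [2a + (n-1)d]
1825 = n/2 × [2(25) + (n-1)(4)]
1825 = n/2 × [50 + 4n - 4]
3650 = n × [46 + 4n]
4n² + (46)n - 3650 = 0
Discriminant: Δ = (46)² - 4(4)(-3650) = 2116 + 58400 = 60516
√Δ = 246
n = [-(46) + √Δ] / (2·4) = (-46 + 246) / 8 = 200 / 8 = 25
(The negative root is discarded since n must be a positive integer.)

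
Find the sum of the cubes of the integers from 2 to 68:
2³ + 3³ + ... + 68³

Use ∑_{k=1}^{n} k³ = [n(n+1)/2]², then subtract the first 1 terms.
∑_{k=1}^{68} k³ = [68×69/2]² = 2346² = 5503716
∑_{k=1}^{1} k³ = [1×2/2]² = 1² = 1
∑_{k=2}^{68} k³ = 5503716 - 1 = 5503715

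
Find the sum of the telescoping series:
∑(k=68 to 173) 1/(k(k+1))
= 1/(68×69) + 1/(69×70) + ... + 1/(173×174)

Partial fractions: 1/(k(k+1)) = 1/k - 1/(k+1)
The series telescopes:
= (1/68 - 1/69) + (1/69 - 1/70) + ... + (1/173 - 1/174)
= 1/68 - 1/174
= 53/5916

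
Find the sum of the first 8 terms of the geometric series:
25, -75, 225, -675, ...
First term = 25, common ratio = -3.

Sₙ = a(1 - rⁿ) / (1 - r)
S_8 = 25(1 - (-3)^8) / (1 - (-3))
S_8 = 25(1 - 6561) / (4)
S_8 = -41000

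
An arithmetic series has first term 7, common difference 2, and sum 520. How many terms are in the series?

Using S = n/2 × [2a + (n-1)d]
520 = n/2 × [2(7) + (n-1)(2)]
520 = n/2 × [14 + 2n - 2]
1040 = n × [12 + 2n]
2n² + (12)n - 1040 = 0
Discriminant: Δ = (12)² - 4(2)(-1040) = 144 + 8320 = 8464
√Δ = 92
n = [-(12) + √Δ] / (2·2) = (-12 + 92) / 4 = 80 / 4 = 20
(The negative root is discarded since n must be a positive integer.)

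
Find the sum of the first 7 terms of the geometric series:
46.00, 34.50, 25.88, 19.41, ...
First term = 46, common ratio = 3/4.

Sₙ = a(1 - rⁿ) / (1 - r)
S_7 = 46(1 - (3/4)^7) / (1 - (3/4))
S_7 = 46(1 - (2187/16384)) / (1/4)
S_7 = 326531/2048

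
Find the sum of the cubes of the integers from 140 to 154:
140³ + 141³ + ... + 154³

Use ∑_{k=1}^{n} k³ = [n(n+1)/2]², then subtract the first 139 terms.
∑_{k=1}^{154} k³ = [154×155/2]² = 11935² = 142444225
∑_{k=1}^{139} k³ = [139×140/2]² = 9730² = 94672900
∑_{k=140}^{154} k³ = 142444225 - 94672900 = 47771325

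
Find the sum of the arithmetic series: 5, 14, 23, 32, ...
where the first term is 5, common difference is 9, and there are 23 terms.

Sₙ = n/2 × (first + last)
Last term = a + (n-1)d = 5 + (23-1)×9 = 203
S_23 = 23/2 × (5 + 203)
S_23 = 23/2 × 208 = 2392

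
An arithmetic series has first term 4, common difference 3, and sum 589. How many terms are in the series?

Using S = n/2 × [2a + (n-1)d]
589 = n/2 × [2(4) + (n-1)(3)]
589 = n/2 × [8 + 3n - 3]
1178 = n × [5 + 3n]
3n² + (5)n - 1178 = 0
Discriminant: Δ = (5)² - 4(3)(-1178) = 25 + 14136 = 14161
√Δ = 119
n = [-(5) + √Δ] / (2·3) = (-5 + 119) / 6 = 114 / 6 = 19
(The negative root is discarded since n must be a positive integer.)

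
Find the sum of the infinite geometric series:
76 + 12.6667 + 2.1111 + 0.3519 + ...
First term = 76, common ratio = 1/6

For |r| < 1, S = a / (1 - r)
S = 76 / (1 - (1/6))
S = 76 / (5/6)
S = 456/5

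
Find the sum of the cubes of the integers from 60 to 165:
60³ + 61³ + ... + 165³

Use ∑_{k=1}^{n} k³ = [n(n+1)/2]², then subtract the first 59 terms.
∑_{k=1}^{165} k³ = [165×166/2]² = 13695² = 187553025
∑_{k=1}^{59} k³ = [59×60/2]² = 1770² = 3132900
∑_{k=60}^{165} k³ = 187553025 - 3132900 = 184420125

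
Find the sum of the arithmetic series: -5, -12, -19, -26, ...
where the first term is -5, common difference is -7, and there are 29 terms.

Sₙ = n/2 × (first + last)
Last term = a + (n-1)d = -5 + (29-1)×(-7) = -201
S_29 = 29/2 × (-5 + (-201))
S_29 = 29/2 × (-206) = -2987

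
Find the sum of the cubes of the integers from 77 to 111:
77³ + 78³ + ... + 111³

Use ∑_{k=1}^{n} k³ = [n(n+1)/2]², then subtract the first 76 terms.
∑_{k=1}^{111} k³ = [111×112/2]² = 6216² = 38638656
∑_{k=1}^{76} k³ = [76×77/2]² = 2926² = 8561476
∑_{k=77}^{111} k³ = 38638656 - 8561476 = 30077180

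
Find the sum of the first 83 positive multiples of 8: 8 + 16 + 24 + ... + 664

Factor out 8: = 8(1 + 2 + ... + 83) = 8 × n(n+1)/2
= 8 × 83×84/2
= 8 × 3486
= 27888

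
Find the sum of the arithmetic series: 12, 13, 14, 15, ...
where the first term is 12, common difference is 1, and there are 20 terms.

Sₙ = n/2 × (first + last)
Last term = a + (n-1)d = 12 + (20-1)×1 = 31
S_20 = 20/2 × (12 + 31)
S_20 = 20/2 × 43 = 430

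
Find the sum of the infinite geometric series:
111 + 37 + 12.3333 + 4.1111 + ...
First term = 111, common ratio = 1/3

For |r| < 1, S = a / (1 - r)
S = 111 / (1 - (1/3))
S = 111 / (2/3)
S = 333/2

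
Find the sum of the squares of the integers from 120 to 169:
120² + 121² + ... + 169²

Use ∑_{k=1}^{n} k² = n(n+1)(2n+1)/6, then subtract the first 119 terms.
∑_{k=1}^{169} k² = 169×170×339/6 = 1623245
∑_{k=1}^{119} k² = 119×120×239/6 = 568820
∑_{k=120}^{169} k² = 1623245 - 568820 = 1054425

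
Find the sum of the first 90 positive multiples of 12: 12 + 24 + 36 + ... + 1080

Factor out 12: = 12(1 + 2 + ... + 90) = 12 × n(n+1)/2
= 12 × 90×91/2
= 12 × 4095
= 49140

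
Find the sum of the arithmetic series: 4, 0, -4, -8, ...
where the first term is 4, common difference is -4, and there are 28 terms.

Sₙ = n/2 × (first + last)
Last term = a + (n-1)d = 4 + (28-1)×(-4) = -104
S_28 = 28/2 × (4 + (-104))
S_28 = 28/2 × (-100) = -1400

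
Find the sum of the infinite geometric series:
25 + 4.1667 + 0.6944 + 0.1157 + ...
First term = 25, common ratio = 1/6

For |r| < 1, S = a / (1 - r)
S = 25 / (1 - (1/6))
S = 25 / (5/6)
S = 30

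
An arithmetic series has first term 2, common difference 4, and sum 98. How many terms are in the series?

Using S = n/2 × [2a + (n-1)d]
98 = n/2 × [2(2) + (n-1)(4)]
98 = n/2 × [4 + 4n - 4]
196 = n × [0 + 4n]
4n² + (0)n - 196 = 0
Discriminant: Δ = (0)² - 4(4)(-196) = 0 + 3136 = 3136
√Δ = 56
n = [-(0) + √Δ] / (2·4) = (0 + 56) / 8 = 56 / 8 = 7
(The negative root is discarded since n must be a positive integer.)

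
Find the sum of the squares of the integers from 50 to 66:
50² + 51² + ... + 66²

Use ∑_{k=1}^{n} k² = n(n+1)(2n+1)/6, then subtract the first 49 terms.
∑_{k=1}^{66} k² = 66×67×133/6 = 98021
∑_{k=1}^{49} k² = 49×50×99/6 = 40425
∑_{k=50}^{66} k² = 98021 - 40425 = 57596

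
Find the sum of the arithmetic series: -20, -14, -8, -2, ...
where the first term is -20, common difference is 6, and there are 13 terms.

Sₙ = n/2 × (first + last)
Last term = a + (n-1)d = -20 + (13-1)×6 = 52
S_13 = 13/2 × (-20 + 52)
S_13 = 13/2 × 32 = 208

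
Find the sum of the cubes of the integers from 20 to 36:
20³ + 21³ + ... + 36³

Use ∑_{k=1}^{n} k³ = [n(n+1)/2]², then subtract the first 19 terms.
∑_{k=1}^{36} k³ = [36×37/2]² = 666² = 443556
∑_{k=1}^{19} k³ = [19×20/2]² = 190² = 36100
∑_{k=20}^{36} k³ = 443556 - 36100 = 407456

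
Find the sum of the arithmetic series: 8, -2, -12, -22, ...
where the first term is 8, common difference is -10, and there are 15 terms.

Sₙ = n/2 × (first + last)
Last term = a + (n-1)d = 8 + (15-1)×(-10) = -132
S_15 = 15/2 × (8 + (-132))
S_15 = 15/2 × (-124) = -930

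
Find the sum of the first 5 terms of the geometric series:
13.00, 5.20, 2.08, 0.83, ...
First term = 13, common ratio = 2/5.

Sₙ = a(1 - rⁿ) / (1 - r)
S_5 = 13(1 - (2/5)^5) / (1 - (2/5))
S_5 = 13(1 - (32/3125)) / (3/5)
S_5 = 13403/625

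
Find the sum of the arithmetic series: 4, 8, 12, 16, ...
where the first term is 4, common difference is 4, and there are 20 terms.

Sₙ = n/2 × (first + last)
Last term = a + (n-1)d = 4 + (20-1)×4 = 80
S_20 = 20/2 × (4 + 80)
S_20 = 20/2 × 84 = 840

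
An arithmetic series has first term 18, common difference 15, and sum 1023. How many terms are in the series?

Using S = n/2 × [2a + (n-1)d]
1023 = n/2 × [2(18) + (n-1)(15)]
1023 = n/2 × [36 + 15n - 15]
2046 = n × [21 + 15n]
15n² + (21)n - 2046 = 0
Discriminant: Δ = (21)² - 4(15)(-2046) = 441 + 122760 = 123201
√Δ = 351
n = [-(21) + √Δ] / (2·15) = (-21 + 351) / 30 = 330 / 30 = 11
(The negative root is discarded since n must be a positive integer.)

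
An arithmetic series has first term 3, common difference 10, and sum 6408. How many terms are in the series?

Using S = n/2 × [2a + (n-1)d]
6408 = n/2 × [2(3) + (n-1)(10)]
6408 = n/2 × [6 + 10n - 10]
12816 = n × [-4 + 10n]
10n² + (-4)n - 12816 = 0
Discriminant: Δ = (-4)² - 4(10)(-12816) = 16 + 512640 = 512656
√Δ = 716
n = [-(-4) + √Δ] / (2·10) = (4 + 716) / 20 = 720 / 20 = 36
(The negative root is discarded since n must be a positive integer.)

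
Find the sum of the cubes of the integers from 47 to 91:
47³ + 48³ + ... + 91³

Use ∑_{k=1}^{n} k³ = [n(n+1)/2]², then subtract the first 46 terms.
∑_{k=1}^{91} k³ = [91×92/2]² = 4186² = 17522596
∑_{k=1}^{46} k³ = [46×47/2]² = 1081² = 1168561
∑_{k=47}^{91} k³ = 17522596 - 1168561 = 16354035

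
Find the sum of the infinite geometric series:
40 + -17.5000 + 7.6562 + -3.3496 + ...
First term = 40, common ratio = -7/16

For |r| < 1, S = a / (1 - r)
S = 40 / (1 - (-7/16))
S = 40 / (23/16)
S = 640/23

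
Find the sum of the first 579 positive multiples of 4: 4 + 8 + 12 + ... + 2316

Factor out 4: = 4(1 + 2 + ... + 579) = 4 × n(n+1)/2
= 4 × 579×580/2
= 4 × 167910
= 671640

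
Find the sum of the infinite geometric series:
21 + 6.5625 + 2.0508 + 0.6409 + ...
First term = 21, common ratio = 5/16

For |r| < 1, S = a / (1 - r)
S = 21 / (1 - (5/16))
S = 21 / (11/16)
S = 336/11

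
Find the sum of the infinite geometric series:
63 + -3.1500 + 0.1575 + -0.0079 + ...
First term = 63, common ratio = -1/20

For |r| < 1, S = a / (1 - r)
S = 63 / (1 - (-1/20))
S = 63 / (21/20)
S = 60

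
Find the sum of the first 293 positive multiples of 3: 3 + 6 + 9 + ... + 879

Factor out 3: = 3(1 + 2 + ... + 293) = 3 × n(n+1)/2
= 3 × 293×294/2
= 3 × 43071
= 129213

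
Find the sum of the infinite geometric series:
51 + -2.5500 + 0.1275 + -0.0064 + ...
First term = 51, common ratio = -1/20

For |r| < 1, S = a / (1 - r)
S = 51 / (1 - (-1/20))
S = 51 / (21/20)
S = 340/7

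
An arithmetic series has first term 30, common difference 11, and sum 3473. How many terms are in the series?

Using S = n/2 × [2a + (n-1)d]
3473 = n/2 × [2(30) + (n-1)(11)]
3473 = n/2 × [60 + 11n - 11]
6946 = n × [49 + 11n]
11n² + (49)n - 6946 = 0
Discriminant: Δ = (49)² - 4(11)(-6946) = 2401 + 305624 = 308025
√Δ = 555
n = [-(49) + √Δ] / (2·11) = (-49 + 555) / 22 = 506 / 22 = 23
(The negative root is discarded since n must be a positive integer.)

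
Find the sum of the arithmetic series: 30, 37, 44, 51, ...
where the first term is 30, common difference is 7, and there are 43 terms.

Sₙ = n/2 × (first + last)
Last term = a + (n-1)d = 30 + (43-1)×7 = 324
S_43 = 43/2 × (30 + 324)
S_43 = 43/2 × 354 = 7611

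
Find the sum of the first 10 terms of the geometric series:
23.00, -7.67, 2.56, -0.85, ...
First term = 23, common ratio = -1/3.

Sₙ = a(1 - rⁿ) / (1 - r)
S_10 = 23(1 - (-1/3)^10) / (1 - (-1/3))
S_10 = 23(1 - (1/59049)) / (4/3)
S_10 = 339526/19683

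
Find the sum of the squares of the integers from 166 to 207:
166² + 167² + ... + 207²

Use ∑_{k=1}^{n} k² = n(n+1)(2n+1)/6, then subtract the first 165 terms.
∑_{k=1}^{207} k² = 207×208×415/6 = 2978040
∑_{k=1}^{165} k² = 165×166×331/6 = 1511015
∑_{k=166}^{207} k² = 2978040 - 1511015 = 1467025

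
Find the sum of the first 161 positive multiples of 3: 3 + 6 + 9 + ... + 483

Factor out 3: = 3(1 + 2 + ... + 161) = 3 × n(n+1)/2
= 3 × 161×162/2
= 3 × 13041
= 39123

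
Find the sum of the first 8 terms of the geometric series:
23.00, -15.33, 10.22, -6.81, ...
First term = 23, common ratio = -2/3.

Sₙ = a(1 - rⁿ) / (1 - r)
S_8 = 23(1 - (-2/3)^8) / (1 - (-2/3))
S_8 = 23(1 - (256/6561)) / (5/3)
S_8 = 29003/2187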